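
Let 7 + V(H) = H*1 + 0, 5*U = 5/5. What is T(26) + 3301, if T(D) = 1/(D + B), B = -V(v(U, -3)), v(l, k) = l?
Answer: 541369/164 ≈ 3301.0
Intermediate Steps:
U = ⅕ (U = (5/5)/5 = (5*(⅕))/5 = (⅕)*1 = ⅕ ≈ 0.20000)
V(H) = -7 + H (V(H) = -7 + (H*1 + 0) = -7 + (H + 0) = -7 + H)
B = 34/5 (B = -(-7 + ⅕) = -1*(-34/5) = 34/5 ≈ 6.8000)
T(D) = 1/(34/5 + D) (T(D) = 1/(D + 34/5) = 1/(34/5 + D))
T(26) + 3301 = 5/(34 + 5*26) + 3301 = 5/(34 + 130) + 3301 = 5/164 + 3301 = 541369/164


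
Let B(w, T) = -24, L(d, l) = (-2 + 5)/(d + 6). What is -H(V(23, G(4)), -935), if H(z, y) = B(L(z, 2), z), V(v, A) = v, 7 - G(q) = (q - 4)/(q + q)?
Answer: 24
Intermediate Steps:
G(q) = 7 - (-4 + q)/(2*q) (G(q) = 7 - (q - 4)/(q + q) = 7 - (-4 + q)/(2*q))
L(d, l) = 3/(6 + d)
H(z, y) = -24
-H(V(23, G(4)), -935) = -1*(-24) = 24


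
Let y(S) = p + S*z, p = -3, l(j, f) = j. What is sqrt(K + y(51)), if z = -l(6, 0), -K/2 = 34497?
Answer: I*sqrt(69303) ≈ 263.25*I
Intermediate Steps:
K = -68994 (K = -2*34497 = -68994)
z = -6 (z = -1*6 = -6)
y(S) = -3 - 6*S (y(S) = -3 + S*(-6) = -3 - 6*S)
sqrt(K + y(51)) = sqrt(-68994 + (-3 - 6*51)) = sqrt(-68994 + (-3 - 306)) = sqrt(-68994 - 309) = sqrt(-69303) = I*sqrt(69303)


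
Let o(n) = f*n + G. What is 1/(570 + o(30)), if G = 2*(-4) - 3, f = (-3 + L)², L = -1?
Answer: 1/1039 ≈ 0.00096246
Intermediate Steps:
f = 16 (f = (-3 - 1)² = (-4)² = 16)
G = -11 (G = -8 - 3 = -11)
o(n) = -11 + 16*n (o(n) = 16*n - 11 = -11 + 16*n)
1/(570 + o(30)) = 1/(570 + (-11 + 16*30)) = 1/(570 + (-11 + 480)) = 1/(570 + 469) = 1/1039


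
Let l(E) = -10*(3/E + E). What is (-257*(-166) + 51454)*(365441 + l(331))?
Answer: 11281245492396/331 ≈ 3.4082e+10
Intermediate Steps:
l(E) = -30/E - 10*E (l(E) = -10*(E + 3/E) = -30/E - 10*E)
(-257*(-166) + 51454)*(365441 + l(331)) = (-257*(-166) + 51454)*(365441 + (-30/331 - 10*331)) = (42662 + 51454)*(365441 + (-30*1/331 - 3310)) = 94116*(365441 + (-30/331 - 3310)) = 94116*(365441 - 1095640/331) = 94116*(119865331/331) = 11281245492396/331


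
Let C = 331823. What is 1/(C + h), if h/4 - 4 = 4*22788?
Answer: 1/696447 ≈ 1.4359e-6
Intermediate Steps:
h = 364624 (h = 16 + 4*(4*22788) = 16 + 4*91152 = 16 + 364608 = 364624)
1/(C + h) = 1/(331823 + 364624) = 1/696447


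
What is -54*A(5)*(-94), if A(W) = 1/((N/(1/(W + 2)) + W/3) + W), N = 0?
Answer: 3807/5 ≈ 761.40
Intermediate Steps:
A(W) = 3/(4*W) (A(W) = 1/((0/(1/(W + 2)) + W/3) + W) = 1/((0/(1/(2 + W)) + W*(⅓)) + W) = 1/((0*(2 + W) + W/3) + W) = 1/((0 + W/3) + W) = 1/(W/3 + W) = 1/(4*W/3) = 3/(4*W))
-54*A(5)*(-94) = -81/(2*5)*(-94) = -54*3/20*(-94) = -81/10*(-94) = 3807/5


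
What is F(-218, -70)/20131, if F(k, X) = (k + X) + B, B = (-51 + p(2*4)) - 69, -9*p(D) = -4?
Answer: -3668/181179 ≈ -0.020245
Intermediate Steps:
p(D) = 4/9 (p(D) = -⅑*(-4) = 4/9)
B = -1076/9 (B = (-51 + 4/9) - 69 = -455/9 - 69 = -1076/9 ≈ -119.56)
F(k, X) = -1076/9 + X + k (F(k, X) = (k + X) - 1076/9 = (X + k) - 1076/9 = -1076/9 + X + k)
F(-218, -70)/20131 = (-1076/9 - 70 - 218)/20131 = -3668/9*1/20131 = -3668/181179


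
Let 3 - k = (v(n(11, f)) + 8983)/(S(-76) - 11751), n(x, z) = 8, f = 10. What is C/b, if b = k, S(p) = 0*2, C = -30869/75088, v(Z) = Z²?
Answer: -362741619/3326398400 ≈ -0.10905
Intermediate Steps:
C = -30869/75088 (C = -30869*1/75088 = -30869/75088 ≈ -0.41110)
S(p) = 0
k = 44300/11751 (k = 3 - (8² + 8983)/(0 - 11751) = 3 - (64 + 8983)/(-11751) = 3 - 9047*(-1)/11751 = 3 - 1*(-9047/11751) = 3 + 9047/11751 = 44300/11751 ≈ 3.7699)
b = 44300/11751 ≈ 3.7699
C/b = -30869/(75088*44300/11751) = -30869/75088*11751/44300 = -362741619/3326398400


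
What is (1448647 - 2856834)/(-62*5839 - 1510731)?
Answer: 1408187/1872749 ≈ 0.75194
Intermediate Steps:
(1448647 - 2856834)/(-62*5839 - 1510731) = -1408187/(-362018 - 1510731) = -1408187/(-1872749) = -1408187*(-1/1872749) = 1408187/1872749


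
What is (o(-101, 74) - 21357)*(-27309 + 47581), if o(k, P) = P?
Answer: -431448976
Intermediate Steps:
(o(-101, 74) - 21357)*(-27309 + 47581) = (74 - 21357)*(-27309 + 47581) = -21283*20272 = -431448976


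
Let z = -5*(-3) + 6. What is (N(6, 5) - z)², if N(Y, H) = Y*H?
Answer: 81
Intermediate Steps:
N(Y, H) = H*Y
z = 21 (z = 15 + 6 = 21)
(N(6, 5) - z)² = (5*6 - 1*21)² = (30 - 21)² = 9² = 81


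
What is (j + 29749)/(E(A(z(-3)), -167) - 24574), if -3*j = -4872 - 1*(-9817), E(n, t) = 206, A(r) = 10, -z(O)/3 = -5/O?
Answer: -42151/36552 ≈ -1.1532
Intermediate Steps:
z(O) = 15/O (z(O) = -(-15)/O = 15/O)
j = -4945/3 (j = -(-4872 - 1*(-9817))/3 = -(-4872 + 9817)/3 = -⅓*4945 = -4945/3 ≈ -1648.3)
(j + 29749)/(E(A(z(-3)), -167) - 24574) = (-4945/3 + 29749)/(206 - 24574) = (84302/3)/(-24368) = (84302/3)*(-1/24368) = -42151/36552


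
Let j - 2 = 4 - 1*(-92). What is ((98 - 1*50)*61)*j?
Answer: 286944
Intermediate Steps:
j = 98 (j = 2 + (4 - 1*(-92)) = 2 + (4 + 92) = 2 + 96 = 98)
((98 - 1*50)*61)*j = ((98 - 1*50)*61)*98 = ((98 - 50)*61)*98 = (48*61)*98 = 2928*98 = 286944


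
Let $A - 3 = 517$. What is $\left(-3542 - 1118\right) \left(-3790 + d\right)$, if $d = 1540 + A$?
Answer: $8061800$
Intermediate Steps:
$A = 520$ ($A = 3 + 517 = 520$)
$d = 2060$ ($d = 1540 + 520 = 2060$)
$\left(-3542 - 1118\right) \left(-3790 + d\right) = \left(-3542 - 1118\right) \left(-3790 + 2060\right) = \left(-4660\right) \left(-1730\right) = 8061800$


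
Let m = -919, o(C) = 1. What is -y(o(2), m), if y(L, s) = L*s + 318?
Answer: 601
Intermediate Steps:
y(L, s) = 318 + L*s
-y(o(2), m) = -(318 + 1*(-919)) = -(318 - 919) = -1*(-601) = 601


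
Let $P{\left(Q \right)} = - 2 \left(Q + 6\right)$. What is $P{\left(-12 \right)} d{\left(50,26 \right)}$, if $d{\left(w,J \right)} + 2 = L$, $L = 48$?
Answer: $552$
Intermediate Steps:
$d{\left(w,J \right)} = 46$ ($d{\left(w,J \right)} = -2 + 48 = 46$)
$P{\left(Q \right)} = -12 - 2 Q$ ($P{\left(Q \right)} = - 2 \left(6 + Q\right) = -12 - 2 Q$)
$P{\left(-12 \right)} d{\left(50,26 \right)} = \left(-12 - -24\right) 46 = \left(-12 + 24\right) 46 = 12 \cdot 46 = 552$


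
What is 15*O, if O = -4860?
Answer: -72900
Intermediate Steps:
15*O = 15*(-4860) = -72900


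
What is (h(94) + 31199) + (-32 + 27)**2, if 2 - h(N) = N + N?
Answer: 31038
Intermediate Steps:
h(N) = 2 - 2*N (h(N) = 2 - (N + N) = 2 - 2*N)
(h(94) + 31199) + (-32 + 27)**2 = ((2 - 2*94) + 31199) + (-32 + 27)**2 = ((2 - 188) + 31199) + (-5)**2 = (-186 + 31199) + 25 = 31013 + 25 = 31038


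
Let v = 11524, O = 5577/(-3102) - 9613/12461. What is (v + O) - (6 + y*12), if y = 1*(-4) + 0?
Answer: 13544639513/1171334 ≈ 11563.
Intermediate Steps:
O = -3009531/1171334 (O = 5577*(-1/3102) - 9613*1/12461 = -169/94 - 9613/12461 = -3009531/1171334 ≈ -2.5693)
y = -4 (y = -4 + 0 = -4)
(v + O) - (6 + y*12) = (11524 - 3009531/1171334) - (6 - 4*12) = 13495443485/1171334 - (6 - 48) = 13495443485/1171334 - 1*(-42) = 13495443485/1171334 + 42 = 13544639513/1171334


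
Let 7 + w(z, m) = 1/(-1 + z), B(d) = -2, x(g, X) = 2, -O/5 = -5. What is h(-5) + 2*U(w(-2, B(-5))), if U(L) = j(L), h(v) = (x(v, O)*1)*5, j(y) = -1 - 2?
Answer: 4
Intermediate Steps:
O = 25 (O = -5*(-5) = 25)
j(y) = -3
w(z, m) = -7 + 1/(-1 + z)
h(v) = 10 (h(v) = (2*1)*5 = 2*5 = 10)
U(L) = -3
h(-5) + 2*U(w(-2, B(-5))) = 10 + 2*(-3) = 10 - 6 = 4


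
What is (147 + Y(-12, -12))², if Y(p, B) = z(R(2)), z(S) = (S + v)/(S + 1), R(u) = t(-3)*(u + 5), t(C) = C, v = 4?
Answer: 8743849/400 ≈ 21860.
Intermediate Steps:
R(u) = -15 - 3*u (R(u) = -3*(u + 5) = -3*(5 + u) = -15 - 3*u)
z(S) = (4 + S)/(1 + S) (z(S) = (S + 4)/(S + 1) = (4 + S)/(1 + S))
Y(p, B) = 17/20 (Y(p, B) = (4 + (-15 - 3*2))/(1 + (-15 - 3*2)) = (4 + (-15 - 6))/(1 + (-15 - 6)) = (4 - 21)/(1 - 21) = -17/(-20) = -1/20*(-17) = 17/20)
(147 + Y(-12, -12))² = (147 + 17/20)² = (2957/20)² = 8743849/400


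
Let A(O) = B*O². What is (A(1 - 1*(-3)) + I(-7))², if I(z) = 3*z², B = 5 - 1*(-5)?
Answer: 94249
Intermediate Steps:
B = 10 (B = 5 + 5 = 10)
A(O) = 10*O²
(A(1 - 1*(-3)) + I(-7))² = (10*(1 - 1*(-3))² + 3*(-7)²)² = (10*(1 + 3)² + 3*49)² = (10*4² + 147)² = (10*16 + 147)² = (160 + 147)² = 307² = 94249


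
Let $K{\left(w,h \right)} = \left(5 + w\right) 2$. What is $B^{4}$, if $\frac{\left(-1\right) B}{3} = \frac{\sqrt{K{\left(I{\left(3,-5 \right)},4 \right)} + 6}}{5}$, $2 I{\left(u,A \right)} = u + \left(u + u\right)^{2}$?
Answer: $\frac{9801}{25} \approx 392.04$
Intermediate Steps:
$I{\left(u,A \right)} = \frac{u}{2} + 2 u^{2}$ ($I{\left(u,A \right)} = \frac{u + \left(u + u\right)^{2}}{2} = \frac{u + \left(2 u\right)^{2}}{2} = \frac{u + 4 u^{2}}{2} = \frac{u}{2} + 2 u^{2}$)
$K{\left(w,h \right)} = 10 + 2 w$
$B = - \frac{3 \sqrt{55}}{5}$ ($B = - 3 \frac{\sqrt{\left(10 + 2 \cdot \frac{1}{2} \cdot 3 \left(1 + 4 \cdot 3\right)\right) + 6}}{5} = - 3 \sqrt{\left(10 + 2 \cdot \frac{1}{2} \cdot 3 \left(1 + 12\right)\right) + 6} \cdot \frac{1}{5} = - 3 \sqrt{\left(10 + 2 \cdot \frac{1}{2} \cdot 3 \cdot 13\right) + 6} \cdot \frac{1}{5} = - 3 \sqrt{\left(10 + 2 \cdot \frac{39}{2}\right) + 6} \cdot \frac{1}{5} = - 3 \sqrt{\left(10 + 39\right) + 6} \cdot \frac{1}{5} = - 3 \sqrt{49 + 6} \cdot \frac{1}{5} = - 3 \sqrt{55} \cdot \frac{1}{5} = - 3 \frac{\sqrt{55}}{5} = - \frac{3 \sqrt{55}}{5} \approx -4.4497$)
$B^{4} = \left(- \frac{3 \sqrt{55}}{5}\right)^{4} = \frac{9801}{25}$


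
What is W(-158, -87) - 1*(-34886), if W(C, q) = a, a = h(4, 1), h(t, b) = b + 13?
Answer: 34900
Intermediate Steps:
h(t, b) = 13 + b
a = 14 (a = 13 + 1 = 14)
W(C, q) = 14
W(-158, -87) - 1*(-34886) = 14 - 1*(-34886) = 14 + 34886 = 34900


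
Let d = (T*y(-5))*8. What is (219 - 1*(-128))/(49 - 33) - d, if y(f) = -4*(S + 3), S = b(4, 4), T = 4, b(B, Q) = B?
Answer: 14683/16 ≈ 917.69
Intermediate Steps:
S = 4
y(f) = -28 (y(f) = -4*(4 + 3) = -4*7 = -28)
d = -896 (d = (4*(-28))*8 = -112*8 = -896)
(219 - 1*(-128))/(49 - 33) - d = (219 - 1*(-128))/(49 - 33) - 1*(-896) = (219 + 128)/16 + 896 = 347*(1/16) + 896 = 347/16 + 896 = 14683/16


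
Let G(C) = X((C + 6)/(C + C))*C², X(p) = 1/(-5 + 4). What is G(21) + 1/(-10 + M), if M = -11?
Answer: -9262/21 ≈ -441.05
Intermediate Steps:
X(p) = -1 (X(p) = 1/(-1) = -1)
G(C) = -C²
G(21) + 1/(-10 + M) = -1*21² + 1/(-10 - 11) = -1*441 + 1/(-21) = -441 - 1/21 = -9262/21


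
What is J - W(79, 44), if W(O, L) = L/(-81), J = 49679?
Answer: 4024043/81 ≈ 49680.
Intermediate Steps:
W(O, L) = -L/81 (W(O, L) = L*(-1/81) = -L/81)
J - W(79, 44) = 49679 - (-1)*44/81 = 49679 - 1*(-44/81) = 49679 + 44/81 = 4024043/81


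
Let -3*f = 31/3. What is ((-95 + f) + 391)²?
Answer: 6932689/81 ≈ 85589.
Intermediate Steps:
f = -31/9 (f = -31/(3*3) = -⅓*31/3 = -31/9 ≈ -3.4444)
((-95 + f) + 391)² = ((-95 - 31/9) + 391)² = (-886/9 + 391)² = (2633/9)² = 6932689/81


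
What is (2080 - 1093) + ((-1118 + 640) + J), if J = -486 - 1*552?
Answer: -529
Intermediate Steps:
J = -1038 (J = -486 - 552 = -1038)
(2080 - 1093) + ((-1118 + 640) + J) = (2080 - 1093) + ((-1118 + 640) - 1038) = 987 + (-478 - 1038) = 987 - 1516 = -529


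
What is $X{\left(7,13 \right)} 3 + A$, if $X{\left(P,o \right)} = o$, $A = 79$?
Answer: $118$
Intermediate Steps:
$X{\left(7,13 \right)} 3 + A = 13 \cdot 3 + 79 = 39 + 79 = 118$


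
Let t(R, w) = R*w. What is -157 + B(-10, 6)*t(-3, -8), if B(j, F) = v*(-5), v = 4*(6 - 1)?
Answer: -2557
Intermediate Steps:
v = 20 (v = 4*5 = 20)
B(j, F) = -100 (B(j, F) = 20*(-5) = -100)
-157 + B(-10, 6)*t(-3, -8) = -157 - (-300)*(-8) = -157 - 100*24 = -157 - 2400 = -2557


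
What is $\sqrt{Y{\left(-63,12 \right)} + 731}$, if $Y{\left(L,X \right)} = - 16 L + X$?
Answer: $\sqrt{1751} \approx 41.845$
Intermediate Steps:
$Y{\left(L,X \right)} = X - 16 L$
$\sqrt{Y{\left(-63,12 \right)} + 731} = \sqrt{\left(12 - -1008\right) + 731} = \sqrt{\left(12 + 1008\right) + 731} = \sqrt{1020 + 731} = \sqrt{1751}$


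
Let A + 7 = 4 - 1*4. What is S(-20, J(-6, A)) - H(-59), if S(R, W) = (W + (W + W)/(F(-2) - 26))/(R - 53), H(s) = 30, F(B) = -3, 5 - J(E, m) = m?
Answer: -63834/2117 ≈ -30.153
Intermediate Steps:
A = -7 (A = -7 + (4 - 1*4) = -7 + (4 - 4) = -7 + 0 = -7)
J(E, m) = 5 - m
S(R, W) = 27*W/(29*(-53 + R)) (S(R, W) = (W + (W + W)/(-3 - 26))/(R - 53) = (W + (2*W)/(-29))/(-53 + R) = (W + (2*W)*(-1/29))/(-53 + R) = (W - 2*W/29)/(-53 + R) = (27*W/29)/(-53 + R) = 27*W/(29*(-53 + R)))
S(-20, J(-6, A)) - H(-59) = 27*(5 - 1*(-7))/(29*(-53 - 20)) - 1*30 = (27/29)*(5 + 7)/(-73) - 30 = (27/29)*12*(-1/73) - 30 = -324/2117 - 30 = -63834/2117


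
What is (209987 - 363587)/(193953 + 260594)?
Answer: -153600/454547 ≈ -0.33792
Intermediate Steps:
(209987 - 363587)/(193953 + 260594) = -153600/454547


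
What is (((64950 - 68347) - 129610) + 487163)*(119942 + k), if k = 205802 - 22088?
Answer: 107541594336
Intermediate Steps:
k = 183714
(((64950 - 68347) - 129610) + 487163)*(119942 + k) = (((64950 - 68347) - 129610) + 487163)*(119942 + 183714) = ((-3397 - 129610) + 487163)*303656 = (-133007 + 487163)*303656 = 354156*303656 = 107541594336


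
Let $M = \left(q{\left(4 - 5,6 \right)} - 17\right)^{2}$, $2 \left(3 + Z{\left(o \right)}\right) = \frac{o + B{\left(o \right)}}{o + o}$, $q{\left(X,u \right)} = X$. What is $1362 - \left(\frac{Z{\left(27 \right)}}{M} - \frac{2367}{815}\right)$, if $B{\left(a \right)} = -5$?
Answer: $\frac{19462620977}{14259240} \approx 1364.9$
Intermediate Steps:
$Z{\left(o \right)} = -3 + \frac{-5 + o}{4 o}$ ($Z{\left(o \right)} = -3 + \frac{\left(o - 5\right) \frac{1}{o + o}}{2} = -3 + \frac{\left(-5 + o\right) \frac{1}{2 o}}{2} = -3 + \frac{\frac{1}{2} \frac{1}{o} \left(-5 + o\right)}{2} = -3 + \frac{-5 + o}{4 o}$)
$M = 324$ ($M = \left(\left(4 - 5\right) - 17\right)^{2} = \left(-1 - 17\right)^{2} = \left(-18\right)^{2} = 324$)
$1362 - \left(\frac{Z{\left(27 \right)}}{M} - \frac{2367}{815}\right) = 1362 - \left(\frac{\frac{1}{4} \cdot \frac{1}{27} \left(-5 - 297\right)}{324} - \frac{2367}{815}\right) = 1362 - \left(\frac{1}{4} \cdot \frac{1}{27} \left(-5 - 297\right) \frac{1}{324} - \frac{2367}{815}\right) = 1362 - \left(\frac{1}{4} \cdot \frac{1}{27} \left(-302\right) \frac{1}{324} - \frac{2367}{815}\right) = 1362 - \left(\left(- \frac{151}{54}\right) \frac{1}{324} - \frac{2367}{815}\right) = 1362 - \left(- \frac{151}{17496} - \frac{2367}{815}\right) = 1362 - - \frac{41536097}{14259240} = 1362 + \frac{41536097}{14259240} = \frac{19462620977}{14259240}$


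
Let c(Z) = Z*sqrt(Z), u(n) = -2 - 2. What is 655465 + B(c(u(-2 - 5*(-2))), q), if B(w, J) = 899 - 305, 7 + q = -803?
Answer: 656059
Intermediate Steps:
u(n) = -4
c(Z) = Z**(3/2)
q = -810 (q = -7 - 803 = -810)
B(w, J) = 594
655465 + B(c(u(-2 - 5*(-2))), q) = 655465 + 594 = 656059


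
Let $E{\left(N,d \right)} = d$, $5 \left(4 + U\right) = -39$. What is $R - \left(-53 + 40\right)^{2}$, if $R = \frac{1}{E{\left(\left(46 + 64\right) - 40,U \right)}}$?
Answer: $- \frac{9976}{59} \approx -169.08$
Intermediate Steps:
$U = - \frac{59}{5}$ ($U = -4 + \frac{1}{5} \left(-39\right) = -4 - \frac{39}{5} = - \frac{59}{5} \approx -11.8$)
$R = - \frac{5}{59}$ ($R = \frac{1}{- \frac{59}{5}} = - \frac{5}{59} \approx -0.084746$)
$R - \left(-53 + 40\right)^{2} = - \frac{5}{59} - \left(-53 + 40\right)^{2} = - \frac{5}{59} - \left(-13\right)^{2} = - \frac{5}{59} - 169 = - \frac{9976}{59}$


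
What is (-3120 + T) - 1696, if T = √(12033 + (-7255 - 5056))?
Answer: -4816 + I*√278 ≈ -4816.0 + 16.673*I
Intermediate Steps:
T = I*√278 (T = √(12033 - 12311) = √(-278) = I*√278 ≈ 16.673*I)
(-3120 + T) - 1696 = (-3120 + I*√278) - 1696 = -4816 + I*√278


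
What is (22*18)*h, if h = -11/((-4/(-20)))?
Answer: -21780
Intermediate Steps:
h = -55 (h = -11/((-4*(-1/20))) = -11/1/5 = -11*5 = -55)
(22*18)*h = (22*18)*(-55) = 396*(-55) = -21780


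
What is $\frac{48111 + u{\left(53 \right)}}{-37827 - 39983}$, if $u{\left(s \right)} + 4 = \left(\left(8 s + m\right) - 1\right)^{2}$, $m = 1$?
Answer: $- \frac{227883}{77810} \approx -2.9287$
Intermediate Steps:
$u{\left(s \right)} = -4 + 64 s^{2}$ ($u{\left(s \right)} = -4 + \left(\left(8 s + 1\right) - 1\right)^{2} = -4 + \left(\left(1 + 8 s\right) - 1\right)^{2} = -4 + \left(8 s\right)^{2} = -4 + 64 s^{2}$)
$\frac{48111 + u{\left(53 \right)}}{-37827 - 39983} = \frac{48111 - \left(4 - 64 \cdot 53^{2}\right)}{-37827 - 39983} = \frac{48111 + \left(-4 + 64 \cdot 2809\right)}{-77810} = \left(48111 + \left(-4 + 179776\right)\right) \left(- \frac{1}{77810}\right) = \left(48111 + 179772\right) \left(- \frac{1}{77810}\right) = 227883 \left(- \frac{1}{77810}\right) = - \frac{227883}{77810}$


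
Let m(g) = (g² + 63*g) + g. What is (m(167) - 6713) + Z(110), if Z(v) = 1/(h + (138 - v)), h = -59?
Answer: 987783/31 ≈ 31864.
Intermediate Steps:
m(g) = g² + 64*g
Z(v) = 1/(79 - v) (Z(v) = 1/(-59 + (138 - v)) = 1/(79 - v))
(m(167) - 6713) + Z(110) = (167*(64 + 167) - 6713) - 1/(-79 + 110) = (167*231 - 6713) - 1/31 = (38577 - 6713) - 1*1/31 = 31864 - 1/31 = 987783/31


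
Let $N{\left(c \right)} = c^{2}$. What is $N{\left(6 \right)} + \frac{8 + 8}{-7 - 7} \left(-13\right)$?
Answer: $\frac{356}{7} \approx 50.857$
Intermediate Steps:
$N{\left(6 \right)} + \frac{8 + 8}{-7 - 7} \left(-13\right) = 6^{2} + \frac{8 + 8}{-7 - 7} \left(-13\right) = 36 + \frac{16}{-14} \left(-13\right) = 36 + 16 \left(- \frac{1}{14}\right) \left(-13\right) = 36 - - \frac{104}{7} = 36 + \frac{104}{7} = \frac{356}{7}$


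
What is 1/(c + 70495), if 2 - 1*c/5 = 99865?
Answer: -1/428820 ≈ -2.3320e-6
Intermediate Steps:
c = -499315 (c = 10 - 5*99865 = 10 - 499325 = -499315)
1/(c + 70495) = 1/(-499315 + 70495) = 1/(-428820) = -1/428820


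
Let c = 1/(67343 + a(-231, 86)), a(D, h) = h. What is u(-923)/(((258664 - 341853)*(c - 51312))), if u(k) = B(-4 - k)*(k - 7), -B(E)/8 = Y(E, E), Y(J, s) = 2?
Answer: 1003343520/287827022585083 ≈ 3.4859e-6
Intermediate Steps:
B(E) = -16 (B(E) = -8*2 = -16)
u(k) = 112 - 16*k (u(k) = -16*(k - 7) = -16*(-7 + k) = 112 - 16*k)
c = 1/67429 (c = 1/(67343 + 86) = 1/67429 ≈ 1.4830e-5)
u(-923)/(((258664 - 341853)*(c - 51312))) = (112 - 16*(-923))/(((258664 - 341853)*(1/67429 - 51312))) = (112 + 14768)/((-83189*(-3459916847/67429))) = 14880/(287827022585083/67429) = 14880*(67429/287827022585083) = 1003343520/287827022585083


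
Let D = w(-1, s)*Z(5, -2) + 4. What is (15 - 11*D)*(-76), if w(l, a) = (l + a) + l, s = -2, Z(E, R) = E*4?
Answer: -64676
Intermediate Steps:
Z(E, R) = 4*E
w(l, a) = a + 2*l (w(l, a) = (a + l) + l = a + 2*l)
D = -76 (D = (-2 + 2*(-1))*(4*5) + 4 = (-2 - 2)*20 + 4 = -4*20 + 4 = -80 + 4 = -76)
(15 - 11*D)*(-76) = (15 - 11*(-76))*(-76) = (15 + 836)*(-76) = 851*(-76) = -64676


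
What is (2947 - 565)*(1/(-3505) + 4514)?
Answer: 37686977358/3505 ≈ 1.0752e+7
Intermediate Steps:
(2947 - 565)*(1/(-3505) + 4514) = 2382*(-1/3505 + 4514) = 2382*(15821569/3505) = 37686977358/3505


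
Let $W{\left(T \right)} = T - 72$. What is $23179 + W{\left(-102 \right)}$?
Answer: $23005$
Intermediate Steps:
$W{\left(T \right)} = -72 + T$ ($W{\left(T \right)} = T - 72 = -72 + T$)
$23179 + W{\left(-102 \right)} = 23179 - 174 = 23005$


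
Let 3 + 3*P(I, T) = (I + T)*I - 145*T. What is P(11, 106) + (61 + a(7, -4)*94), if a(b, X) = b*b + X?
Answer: -1213/3 ≈ -404.33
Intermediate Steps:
a(b, X) = X + b² (a(b, X) = b² + X = X + b²)
P(I, T) = -1 - 145*T/3 + I*(I + T)/3 (P(I, T) = -1 + ((I + T)*I - 145*T)/3 = -1 + (I*(I + T) - 145*T)/3 = -1 + (-145*T + I*(I + T))/3 = -1 + (-145*T/3 + I*(I + T)/3) = -1 - 145*T/3 + I*(I + T)/3)
P(11, 106) + (61 + a(7, -4)*94) = (-1 - 145/3*106 + (⅓)*11² + (⅓)*11*106) + (61 + (-4 + 7²)*94) = (-1 - 15370/3 + (⅓)*121 + 1166/3) + (61 + (-4 + 49)*94) = (-1 - 15370/3 + 121/3 + 1166/3) + (61 + 45*94) = -14086/3 + (61 + 4230) = -14086/3 + 4291 = -1213/3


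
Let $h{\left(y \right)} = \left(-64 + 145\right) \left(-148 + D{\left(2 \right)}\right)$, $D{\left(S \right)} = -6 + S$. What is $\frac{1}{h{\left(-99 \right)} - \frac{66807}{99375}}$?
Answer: $- \frac{33125}{407857269} \approx -8.1217 \cdot 10^{-5}$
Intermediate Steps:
$h{\left(y \right)} = -12312$ ($h{\left(y \right)} = \left(-64 + 145\right) \left(-148 + \left(-6 + 2\right)\right) = 81 \left(-148 - 4\right) = 81 \left(-152\right) = -12312$)
$\frac{1}{h{\left(-99 \right)} - \frac{66807}{99375}} = \frac{1}{-12312 - \frac{66807}{99375}} = \frac{1}{-12312 - \frac{22269}{33125}} = \frac{1}{- \frac{407857269}{33125}} = - \frac{33125}{407857269}$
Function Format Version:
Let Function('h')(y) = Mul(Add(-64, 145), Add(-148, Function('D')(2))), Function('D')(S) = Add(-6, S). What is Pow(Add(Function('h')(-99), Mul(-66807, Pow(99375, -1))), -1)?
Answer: Rational(-33125, 407857269) ≈ -8.1217e-5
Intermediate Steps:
Function('h')(y) = -12312 (Function('h')(y) = Mul(Add(-64, 145), Add(-148, Add(-6, 2))) = Mul(81, Add(-148, -4)) = Mul(81, -152) = -12312)
Pow(Add(Function('h')(-99), Mul(-66807, Pow(99375, -1))), -1) = Pow(Add(-12312, Mul(-66807, Pow(99375, -1))), -1) = Pow(Add(-12312, Mul(-66807, Rational(1, 99375))), -1) = Pow(Add(-12312, Rational(-22269, 33125)), -1) = Pow(Rational(-407857269, 33125), -1) = Rational(-33125, 407857269)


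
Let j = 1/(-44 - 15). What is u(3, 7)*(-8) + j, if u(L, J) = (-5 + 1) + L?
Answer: 471/59 ≈ 7.9830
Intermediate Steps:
u(L, J) = -4 + L
j = -1/59 (j = 1/(-59) = -1/59 ≈ -0.016949)
u(3, 7)*(-8) + j = (-4 + 3)*(-8) - 1/59 = -1*(-8) - 1/59 = 8 - 1/59 = 471/59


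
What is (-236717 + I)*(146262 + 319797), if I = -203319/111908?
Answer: -12346242832461945/111908 ≈ -1.1032e+11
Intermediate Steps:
I = -203319/111908 (I = -203319*1/111908 = -203319/111908 ≈ -1.8168)
(-236717 + I)*(146262 + 319797) = (-236717 - 203319/111908)*(146262 + 319797) = -26490729355/111908*466059 = -12346242832461945/111908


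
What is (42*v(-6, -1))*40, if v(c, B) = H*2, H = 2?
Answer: 6720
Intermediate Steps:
v(c, B) = 4 (v(c, B) = 2*2 = 4)
(42*v(-6, -1))*40 = (42*4)*40 = 168*40 = 6720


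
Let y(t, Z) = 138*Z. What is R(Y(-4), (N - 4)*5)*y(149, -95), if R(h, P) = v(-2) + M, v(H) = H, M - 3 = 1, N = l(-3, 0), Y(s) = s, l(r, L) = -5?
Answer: -26220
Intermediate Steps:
N = -5
M = 4 (M = 3 + 1 = 4)
R(h, P) = 2 (R(h, P) = -2 + 4 = 2)
R(Y(-4), (N - 4)*5)*y(149, -95) = 2*(138*(-95)) = 2*(-13110) = -26220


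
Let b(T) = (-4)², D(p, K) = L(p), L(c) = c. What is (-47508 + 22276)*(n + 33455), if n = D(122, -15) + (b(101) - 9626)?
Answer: -604735344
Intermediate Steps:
D(p, K) = p
b(T) = 16
n = -9488 (n = 122 + (16 - 9626) = 122 - 9610 = -9488)
(-47508 + 22276)*(n + 33455) = (-47508 + 22276)*(-9488 + 33455) = -25232*23967 = -604735344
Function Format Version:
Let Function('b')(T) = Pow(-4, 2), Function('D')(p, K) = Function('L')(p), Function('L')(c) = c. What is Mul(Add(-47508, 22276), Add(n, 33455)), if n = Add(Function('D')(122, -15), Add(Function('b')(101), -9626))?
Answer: -604735344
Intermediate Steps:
Function('D')(p, K) = p
Function('b')(T) = 16
n = -9488 (n = Add(122, Add(16, -9626)) = Add(122, -9610) = -9488)
Mul(Add(-47508, 22276), Add(n, 33455)) = Mul(Add(-47508, 22276), Add(-9488, 33455)) = Mul(-25232, 23967) = -604735344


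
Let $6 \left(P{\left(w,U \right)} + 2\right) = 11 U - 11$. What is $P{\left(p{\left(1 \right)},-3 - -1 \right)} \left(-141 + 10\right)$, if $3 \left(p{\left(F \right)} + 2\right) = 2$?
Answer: $\frac{1965}{2} \approx 982.5$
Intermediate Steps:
$p{\left(F \right)} = - \frac{4}{3}$ ($p{\left(F \right)} = -2 + \frac{1}{3} \cdot 2 = -2 + \frac{2}{3} = - \frac{4}{3}$)
$P{\left(w,U \right)} = - \frac{23}{6} + \frac{11 U}{6}$ ($P{\left(w,U \right)} = -2 + \frac{11 U - 11}{6} = -2 + \frac{-11 + 11 U}{6} = -2 + \left(- \frac{11}{6} + \frac{11 U}{6}\right) = - \frac{23}{6} + \frac{11 U}{6}$)
$P{\left(p{\left(1 \right)},-3 - -1 \right)} \left(-141 + 10\right) = \left(- \frac{23}{6} + \frac{11 \left(-3 - -1\right)}{6}\right) \left(-141 + 10\right) = \left(- \frac{23}{6} + \frac{11 \left(-3 + 1\right)}{6}\right) \left(-131\right) = \left(- \frac{23}{6} + \frac{11}{6} \left(-2\right)\right) \left(-131\right) = \left(- \frac{23}{6} - \frac{11}{3}\right) \left(-131\right) = \left(- \frac{15}{2}\right) \left(-131\right) = \frac{1965}{2}$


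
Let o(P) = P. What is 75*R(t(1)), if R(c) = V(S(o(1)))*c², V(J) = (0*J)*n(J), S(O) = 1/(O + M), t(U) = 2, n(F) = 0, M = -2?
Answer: 0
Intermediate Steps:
S(O) = 1/(-2 + O) (S(O) = 1/(O - 2) = 1/(-2 + O))
V(J) = 0 (V(J) = (0*J)*0 = 0*0 = 0)
R(c) = 0 (R(c) = 0*c² = 0)
75*R(t(1)) = 75*0 = 0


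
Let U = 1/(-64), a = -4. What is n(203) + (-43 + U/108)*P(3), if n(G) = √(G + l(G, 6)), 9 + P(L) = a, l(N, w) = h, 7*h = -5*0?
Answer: 3863821/6912 + √203 ≈ 573.25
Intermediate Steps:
h = 0 (h = (-5*0)/7 = (⅐)*0 = 0)
U = -1/64 ≈ -0.015625
l(N, w) = 0
P(L) = -13 (P(L) = -9 - 4 = -13)
n(G) = √G (n(G) = √(G + 0) = √G)
n(203) + (-43 + U/108)*P(3) = √203 + (-43 - 1/64/108)*(-13) = √203 + (-43 - 1/64*1/108)*(-13) = √203 + (-43 - 1/6912)*(-13) = √203 - 297217/6912*(-13) = √203 + 3863821/6912 = 3863821/6912 + √203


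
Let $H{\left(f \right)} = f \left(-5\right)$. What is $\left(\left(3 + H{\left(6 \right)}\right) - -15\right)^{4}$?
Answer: $20736$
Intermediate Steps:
$H{\left(f \right)} = - 5 f$
$\left(\left(3 + H{\left(6 \right)}\right) - -15\right)^{4} = \left(\left(3 - 30\right) - -15\right)^{4} = \left(\left(3 - 30\right) + 15\right)^{4} = \left(-27 + 15\right)^{4} = \left(-12\right)^{4} = 20736$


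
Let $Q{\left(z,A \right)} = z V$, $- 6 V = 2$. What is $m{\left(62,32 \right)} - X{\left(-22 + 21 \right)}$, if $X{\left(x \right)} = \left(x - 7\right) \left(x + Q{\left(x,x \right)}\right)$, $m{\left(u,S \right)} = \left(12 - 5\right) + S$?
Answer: $\frac{101}{3} \approx 33.667$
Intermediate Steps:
$V = - \frac{1}{3}$ ($V = \left(- \frac{1}{6}\right) 2 = - \frac{1}{3} \approx -0.33333$)
$Q{\left(z,A \right)} = - \frac{z}{3}$ ($Q{\left(z,A \right)} = z \left(- \frac{1}{3}\right) = - \frac{z}{3}$)
$m{\left(u,S \right)} = 7 + S$
$X{\left(x \right)} = \frac{2 x \left(-7 + x\right)}{3}$ ($X{\left(x \right)} = \left(x - 7\right) \left(x - \frac{x}{3}\right) = \left(-7 + x\right) \frac{2 x}{3} = \frac{2 x \left(-7 + x\right)}{3}$)
$m{\left(62,32 \right)} - X{\left(-22 + 21 \right)} = \left(7 + 32\right) - \frac{2 \left(-22 + 21\right) \left(-7 + \left(-22 + 21\right)\right)}{3} = 39 - \frac{2}{3} \left(-1\right) \left(-7 - 1\right) = 39 - \frac{2}{3} \left(-1\right) \left(-8\right) = 39 - \frac{16}{3} = \frac{101}{3}$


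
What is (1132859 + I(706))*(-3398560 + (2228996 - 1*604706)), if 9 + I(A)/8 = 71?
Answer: -2010877775850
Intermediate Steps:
I(A) = 496 (I(A) = -72 + 8*71 = -72 + 568 = 496)
(1132859 + I(706))*(-3398560 + (2228996 - 1*604706)) = (1132859 + 496)*(-3398560 + (2228996 - 1*604706)) = 1133355*(-3398560 + (2228996 - 604706)) = 1133355*(-3398560 + 1624290) = 1133355*(-1774270) = -2010877775850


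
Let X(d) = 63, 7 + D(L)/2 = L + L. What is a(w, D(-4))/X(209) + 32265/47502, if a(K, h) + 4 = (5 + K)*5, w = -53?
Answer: -21673/6786 ≈ -3.1938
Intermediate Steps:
D(L) = -14 + 4*L (D(L) = -14 + 2*(L + L) = -14 + 2*(2*L) = -14 + 4*L)
a(K, h) = 21 + 5*K (a(K, h) = -4 + (5 + K)*5 = -4 + (25 + 5*K) = 21 + 5*K)
a(w, D(-4))/X(209) + 32265/47502 = (21 + 5*(-53))/63 + 32265/47502 = (21 - 265)*(1/63) + 32265*(1/47502) = -244*1/63 + 3585/5278 = -244/63 + 3585/5278 = -21673/6786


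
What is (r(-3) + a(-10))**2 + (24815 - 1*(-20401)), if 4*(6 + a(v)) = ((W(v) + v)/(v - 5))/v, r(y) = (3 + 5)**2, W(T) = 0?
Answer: 174881041/3600 ≈ 48578.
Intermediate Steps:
r(y) = 64 (r(y) = 8**2 = 64)
a(v) = -6 + 1/(4*(-5 + v)) (a(v) = -6 + (((0 + v)/(v - 5))/v)/4 = -6 + ((v/(-5 + v))/v)/4 = -6 + 1/(4*(-5 + v)))
(r(-3) + a(-10))**2 + (24815 - 1*(-20401)) = (64 + (121 - 24*(-10))/(4*(-5 - 10)))**2 + (24815 - 1*(-20401)) = (64 + (1/4)*(121 + 240)/(-15))**2 + (24815 + 20401) = (64 + (1/4)*(-1/15)*361)**2 + 45216 = (64 - 361/60)**2 + 45216 = (3479/60)**2 + 45216 = 12103441/3600 + 45216 = 174881041/3600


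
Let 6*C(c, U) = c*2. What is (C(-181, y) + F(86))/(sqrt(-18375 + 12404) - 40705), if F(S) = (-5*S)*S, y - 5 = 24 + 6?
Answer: 646168615/710101284 + 111121*I*sqrt(5971)/4970708988 ≈ 0.90997 + 0.0017274*I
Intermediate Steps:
y = 35 (y = 5 + (24 + 6) = 5 + 30 = 35)
C(c, U) = c/3 (C(c, U) = (c*2)/6 = (2*c)/6 = c/3)
F(S) = -5*S**2
(C(-181, y) + F(86))/(sqrt(-18375 + 12404) - 40705) = ((1/3)*(-181) - 5*86**2)/(sqrt(-18375 + 12404) - 40705) = (-181/3 - 5*7396)/(sqrt(-5971) - 40705) = (-181/3 - 36980)/(I*sqrt(5971) - 40705) = -111121/(3*(-40705 + I*sqrt(5971)))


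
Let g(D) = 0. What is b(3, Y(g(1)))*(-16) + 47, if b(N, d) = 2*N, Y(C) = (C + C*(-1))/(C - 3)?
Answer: -49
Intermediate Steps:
Y(C) = 0 (Y(C) = (C - C)/(-3 + C) = 0/(-3 + C) = 0)
b(3, Y(g(1)))*(-16) + 47 = (2*3)*(-16) + 47 = 6*(-16) + 47 = -96 + 47 = -49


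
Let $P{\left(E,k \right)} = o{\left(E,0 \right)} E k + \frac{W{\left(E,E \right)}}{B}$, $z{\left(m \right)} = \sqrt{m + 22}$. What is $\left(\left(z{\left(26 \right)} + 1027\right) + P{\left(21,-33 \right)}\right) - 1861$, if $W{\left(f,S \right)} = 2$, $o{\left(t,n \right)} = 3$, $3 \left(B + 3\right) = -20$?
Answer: $- \frac{84483}{29} + 4 \sqrt{3} \approx -2906.3$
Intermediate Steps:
$B = - \frac{29}{3}$ ($B = -3 + \frac{1}{3} \left(-20\right) = -3 - \frac{20}{3} = - \frac{29}{3} \approx -9.6667$)
$z{\left(m \right)} = \sqrt{22 + m}$
$P{\left(E,k \right)} = - \frac{6}{29} + 3 E k$ ($P{\left(E,k \right)} = 3 E k + \frac{2}{- \frac{29}{3}} = 3 E k + 2 \left(- \frac{3}{29}\right) = 3 E k - \frac{6}{29} = - \frac{6}{29} + 3 E k$)
$\left(\left(z{\left(26 \right)} + 1027\right) + P{\left(21,-33 \right)}\right) - 1861 = \left(\left(\sqrt{22 + 26} + 1027\right) + \left(- \frac{6}{29} + 3 \cdot 21 \left(-33\right)\right)\right) - 1861 = \left(\left(\sqrt{48} + 1027\right) - \frac{60297}{29}\right) - 1861 = \left(\left(4 \sqrt{3} + 1027\right) - \frac{60297}{29}\right) - 1861 = \left(\left(1027 + 4 \sqrt{3}\right) - \frac{60297}{29}\right) - 1861 = \left(- \frac{30514}{29} + 4 \sqrt{3}\right) - 1861 = - \frac{84483}{29} + 4 \sqrt{3}$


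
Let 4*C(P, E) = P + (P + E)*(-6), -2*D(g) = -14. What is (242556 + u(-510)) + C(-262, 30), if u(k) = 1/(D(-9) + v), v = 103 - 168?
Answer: 7042316/29 ≈ 2.4284e+5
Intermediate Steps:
v = -65
D(g) = 7 (D(g) = -1/2*(-14) = 7)
u(k) = -1/58 (u(k) = 1/(7 - 65) = 1/(-58) = -1/58)
C(P, E) = -5*P/4 - 3*E/2 (C(P, E) = (P + (P + E)*(-6))/4 = (P + (E + P)*(-6))/4 = (P + (-6*E - 6*P))/4 = (-6*E - 5*P)/4 = -5*P/4 - 3*E/2)
(242556 + u(-510)) + C(-262, 30) = (242556 - 1/58) + (-5/4*(-262) - 3/2*30) = 14068247/58 + (655/2 - 45) = 14068247/58 + 565/2 = 7042316/29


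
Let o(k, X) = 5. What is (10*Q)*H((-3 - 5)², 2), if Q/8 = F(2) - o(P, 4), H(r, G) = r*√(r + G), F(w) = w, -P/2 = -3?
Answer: -15360*√66 ≈ -1.2479e+5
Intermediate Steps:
P = 6 (P = -2*(-3) = 6)
H(r, G) = r*√(G + r)
Q = -24 (Q = 8*(2 - 1*5) = 8*(2 - 5) = 8*(-3) = -24)
(10*Q)*H((-3 - 5)², 2) = (10*(-24))*((-3 - 5)²*√(2 + (-3 - 5)²)) = -240*(-8)²*√(2 + (-8)²) = -15360*√(2 + 64) = -15360*√66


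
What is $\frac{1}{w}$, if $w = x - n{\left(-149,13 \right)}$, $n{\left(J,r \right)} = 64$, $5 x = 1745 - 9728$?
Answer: $- \frac{5}{8303} \approx -0.00060219$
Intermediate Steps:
$x = - \frac{7983}{5}$ ($x = \frac{1745 - 9728}{5} = \frac{1}{5} \left(-7983\right) = - \frac{7983}{5} \approx -1596.6$)
$w = - \frac{8303}{5}$ ($w = - \frac{7983}{5} - 64 = - \frac{8303}{5} \approx -1660.6$)
$\frac{1}{w} = \frac{1}{- \frac{8303}{5}} = - \frac{5}{8303}$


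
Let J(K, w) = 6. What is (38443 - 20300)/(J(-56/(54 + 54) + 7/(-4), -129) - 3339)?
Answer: -18143/3333 ≈ -5.4434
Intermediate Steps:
(38443 - 20300)/(J(-56/(54 + 54) + 7/(-4), -129) - 3339) = (38443 - 20300)/(6 - 3339) = 18143/(-3333) = 18143*(-1/3333) = -18143/3333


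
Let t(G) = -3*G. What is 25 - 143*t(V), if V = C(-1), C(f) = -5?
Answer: -2120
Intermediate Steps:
V = -5
25 - 143*t(V) = 25 - (-429)*(-5) = 25 - 143*15 = 25 - 2145 = -2120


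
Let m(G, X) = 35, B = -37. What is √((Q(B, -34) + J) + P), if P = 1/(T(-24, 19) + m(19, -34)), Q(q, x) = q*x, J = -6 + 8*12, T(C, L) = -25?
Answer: √134810/10 ≈ 36.716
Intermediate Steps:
J = 90 (J = -6 + 96 = 90)
P = ⅒ (P = 1/(-25 + 35) = 1/10 = ⅒ ≈ 0.10000)
√((Q(B, -34) + J) + P) = √((-37*(-34) + 90) + ⅒) = √((1258 + 90) + ⅒) = √(1348 + ⅒) = √(13481/10) = √134810/10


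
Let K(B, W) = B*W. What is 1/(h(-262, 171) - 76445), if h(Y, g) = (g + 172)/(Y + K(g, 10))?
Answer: -1448/110692017 ≈ -1.3081e-5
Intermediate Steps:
h(Y, g) = (172 + g)/(Y + 10*g) (h(Y, g) = (g + 172)/(Y + g*10) = (172 + g)/(Y + 10*g))
1/(h(-262, 171) - 76445) = 1/((172 + 171)/(-262 + 10*171) - 76445) = 1/(343/(-262 + 1710) - 76445) = 1/(343/1448 - 76445) = 1/(-110692017/1448) = -1448/110692017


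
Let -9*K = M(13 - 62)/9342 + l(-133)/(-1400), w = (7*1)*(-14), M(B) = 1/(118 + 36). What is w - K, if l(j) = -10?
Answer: -3172237247/32370030 ≈ -97.999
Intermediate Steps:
M(B) = 1/154
w = -98 (w = 7*(-14) = -98)
K = -25693/32370030 (K = -((1/154)/9342 - 10/(-1400))/9 = -((1/154)*(1/9342) - 10*(-1/1400))/9 = -(1/1438668 + 1/140)/9 = -⅑*25693/3596670 = -25693/32370030 ≈ -0.00079373)
w - K = -98 - 1*(-25693/32370030) = -98 + 25693/32370030 = -3172237247/32370030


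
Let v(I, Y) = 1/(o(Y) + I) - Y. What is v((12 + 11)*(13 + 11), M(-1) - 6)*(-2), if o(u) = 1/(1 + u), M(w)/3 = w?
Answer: -79486/4415 ≈ -18.004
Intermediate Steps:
M(w) = 3*w
v(I, Y) = 1/(I + 1/(1 + Y)) - Y (v(I, Y) = 1/(1/(1 + Y) + I) - Y = 1/(I + 1/(1 + Y)) - Y)
v((12 + 11)*(13 + 11), M(-1) - 6)*(-2) = ((1 - (12 + 11)*(13 + 11)*(3*(-1) - 6) - (12 + 11)*(13 + 11)*(3*(-1) - 6)**2)/(1 + (12 + 11)*(13 + 11) + ((12 + 11)*(13 + 11))*(3*(-1) - 6)))*(-2) = ((1 - 23*24*(-3 - 6) - 23*24*(-3 - 6)**2)/(1 + 23*24 + (23*24)*(-3 - 6)))*(-2) = ((1 - 1*552*(-9) - 1*552*(-9)**2)/(1 + 552 + 552*(-9)))*(-2) = ((1 + 4968 - 1*552*81)/(1 + 552 - 4968))*(-2) = ((1 + 4968 - 44712)/(-4415))*(-2) = -1/4415*(-39743)*(-2) = (39743/4415)*(-2) = -79486/4415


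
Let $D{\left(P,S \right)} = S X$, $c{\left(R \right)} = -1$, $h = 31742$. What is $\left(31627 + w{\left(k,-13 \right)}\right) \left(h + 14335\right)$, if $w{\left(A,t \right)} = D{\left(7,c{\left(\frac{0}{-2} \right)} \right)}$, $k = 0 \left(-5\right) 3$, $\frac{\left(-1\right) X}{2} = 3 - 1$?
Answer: $1457461587$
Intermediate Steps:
$X = -4$ ($X = - 2 \left(3 - 1\right) = \left(-2\right) 2 = -4$)
$D{\left(P,S \right)} = - 4 S$ ($D{\left(P,S \right)} = S \left(-4\right) = - 4 S$)
$k = 0$ ($k = 0 \cdot 3 = 0$)
$w{\left(A,t \right)} = 4$ ($w{\left(A,t \right)} = \left(-4\right) \left(-1\right) = 4$)
$\left(31627 + w{\left(k,-13 \right)}\right) \left(h + 14335\right) = \left(31627 + 4\right) \left(31742 + 14335\right) = 31631 \cdot 46077 = 1457461587$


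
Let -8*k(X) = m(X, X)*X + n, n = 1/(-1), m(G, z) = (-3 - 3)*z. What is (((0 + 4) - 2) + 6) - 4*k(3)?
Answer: -39/2 ≈ -19.500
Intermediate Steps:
m(G, z) = -6*z
n = -1
k(X) = ⅛ + 3*X²/4 (k(X) = -((-6*X)*X - 1)/8 = -(-6*X² - 1)/8 = -(-1 - 6*X²)/8 = ⅛ + 3*X²/4)
(((0 + 4) - 2) + 6) - 4*k(3) = (((0 + 4) - 2) + 6) - 4*(⅛ + (¾)*3²) = ((4 - 2) + 6) - 4*(⅛ + (¾)*9) = (2 + 6) - 4*(⅛ + 27/4) = 8 - 4*55/8 = 8 - 55/2 = -39/2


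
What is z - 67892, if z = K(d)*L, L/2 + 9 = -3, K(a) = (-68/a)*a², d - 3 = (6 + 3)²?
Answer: 69196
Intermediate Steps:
d = 84 (d = 3 + (6 + 3)² = 3 + 9² = 3 + 81 = 84)
K(a) = -68*a
L = -24 (L = -18 + 2*(-3) = -18 - 6 = -24)
z = 137088 (z = -68*84*(-24) = -5712*(-24) = 137088)
z - 67892 = 137088 - 67892 = 69196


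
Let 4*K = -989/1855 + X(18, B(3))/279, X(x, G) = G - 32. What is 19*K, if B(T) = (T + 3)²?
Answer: -5101709/2070180 ≈ -2.4644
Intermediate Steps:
B(T) = (3 + T)²
X(x, G) = -32 + G
K = -268511/2070180 (K = (-989/1855 + (-32 + (3 + 3)²)/279)/4 = (-989*1/1855 + (-32 + 6²)*(1/279))/4 = (-989/1855 + (-32 + 36)*(1/279))/4 = (-989/1855 + 4*(1/279))/4 = (-989/1855 + 4/279)/4 = (¼)*(-268511/517545) = -268511/2070180 ≈ -0.12970)
19*K = 19*(-268511/2070180) = -5101709/2070180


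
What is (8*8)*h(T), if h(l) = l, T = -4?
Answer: -256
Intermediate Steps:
(8*8)*h(T) = (8*8)*(-4) = 64*(-4) = -256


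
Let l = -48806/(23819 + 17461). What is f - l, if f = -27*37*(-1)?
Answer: 20643763/20640 ≈ 1000.2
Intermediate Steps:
l = -24403/20640 (l = -48806/41280 = -48806*1/41280 = -24403/20640 ≈ -1.1823)
f = 999 (f = -999*(-1) = 999)
f - l = 999 - 1*(-24403/20640) = 999 + 24403/20640 = 20643763/20640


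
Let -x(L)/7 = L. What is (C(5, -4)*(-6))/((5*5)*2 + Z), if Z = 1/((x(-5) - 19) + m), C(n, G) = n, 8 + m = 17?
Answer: -250/417 ≈ -0.59952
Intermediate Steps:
m = 9 (m = -8 + 17 = 9)
x(L) = -7*L
Z = 1/25 (Z = 1/((-7*(-5) - 19) + 9) = 1/((35 - 19) + 9) = 1/(16 + 9) = 1/25 ≈ 0.040000)
(C(5, -4)*(-6))/((5*5)*2 + Z) = (5*(-6))/((5*5)*2 + 1/25) = -30/(25*2 + 1/25) = -30/(50 + 1/25) = -30/1251/25 = -30*25/1251 = -250/417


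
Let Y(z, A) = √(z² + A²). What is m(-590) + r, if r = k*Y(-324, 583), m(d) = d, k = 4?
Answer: -590 + 4*√444865 ≈ 2077.9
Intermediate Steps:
Y(z, A) = √(A² + z²)
r = 4*√444865 (r = 4*√(583² + (-324)²) = 4*√(339889 + 104976) = 4*√444865 ≈ 2667.9)
m(-590) + r = -590 + 4*√444865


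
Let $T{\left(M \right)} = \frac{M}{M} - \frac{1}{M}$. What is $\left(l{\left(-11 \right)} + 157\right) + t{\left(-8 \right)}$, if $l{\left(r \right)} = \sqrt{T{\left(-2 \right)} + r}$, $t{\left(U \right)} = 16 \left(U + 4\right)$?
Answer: $93 + \frac{i \sqrt{38}}{2} \approx 93.0 + 3.0822 i$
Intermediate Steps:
$t{\left(U \right)} = 64 + 16 U$ ($t{\left(U \right)} = 16 \left(4 + U\right) = 64 + 16 U$)
$T{\left(M \right)} = 1 - \frac{1}{M}$
$l{\left(r \right)} = \sqrt{\frac{3}{2} + r}$ ($l{\left(r \right)} = \sqrt{\frac{-1 - 2}{-2} + r} = \sqrt{\left(- \frac{1}{2}\right) \left(-3\right) + r} = \sqrt{\frac{3}{2} + r}$)
$\left(l{\left(-11 \right)} + 157\right) + t{\left(-8 \right)} = \left(\frac{\sqrt{6 + 4 \left(-11\right)}}{2} + 157\right) + \left(64 + 16 \left(-8\right)\right) = \left(\frac{\sqrt{6 - 44}}{2} + 157\right) + \left(64 - 128\right) = \left(\frac{\sqrt{-38}}{2} + 157\right) - 64 = \left(\frac{i \sqrt{38}}{2} + 157\right) - 64 = \left(157 + \frac{i \sqrt{38}}{2}\right) - 64 = 93 + \frac{i \sqrt{38}}{2}$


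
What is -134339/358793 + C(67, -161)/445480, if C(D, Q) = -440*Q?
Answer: -122958720/570839663 ≈ -0.21540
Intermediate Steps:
-134339/358793 + C(67, -161)/445480 = -134339/358793 - 440*(-161)/445480 = -134339*1/358793 + 70840*(1/445480) = -134339/358793 + 253/1591 = -122958720/570839663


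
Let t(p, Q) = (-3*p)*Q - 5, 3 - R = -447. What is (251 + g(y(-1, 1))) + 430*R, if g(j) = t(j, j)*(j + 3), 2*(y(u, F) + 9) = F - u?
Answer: 194736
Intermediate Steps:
R = 450 (R = 3 - 1*(-447) = 3 + 447 = 450)
y(u, F) = -9 + F/2 - u/2 (y(u, F) = -9 + (F - u)/2 = -9 + (F/2 - u/2) = -9 + F/2 - u/2)
t(p, Q) = -5 - 3*Q*p (t(p, Q) = -3*Q*p - 5 = -5 - 3*Q*p)
g(j) = (-5 - 3*j**2)*(3 + j) (g(j) = (-5 - 3*j*j)*(j + 3) = (-5 - 3*j**2)*(3 + j))
(251 + g(y(-1, 1))) + 430*R = (251 - (3 + (-9 + (1/2)*1 - 1/2*(-1)))*(5 + 3*(-9 + (1/2)*1 - 1/2*(-1))**2)) + 430*450 = (251 - (3 + (-9 + 1/2 + 1/2))*(5 + 3*(-9 + 1/2 + 1/2)**2)) + 193500 = (251 - (3 - 8)*(5 + 3*(-8)**2)) + 193500 = (251 - 1*(-5)*(5 + 3*64)) + 193500 = (251 - 1*(-5)*(5 + 192)) + 193500 = (251 - 1*(-5)*197) + 193500 = (251 + 985) + 193500 = 1236 + 193500 = 194736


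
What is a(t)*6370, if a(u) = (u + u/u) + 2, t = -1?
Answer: 12740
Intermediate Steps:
a(u) = 3 + u (a(u) = (u + 1) + 2 = (1 + u) + 2 = 3 + u)
a(t)*6370 = (3 - 1)*6370 = 2*6370 = 12740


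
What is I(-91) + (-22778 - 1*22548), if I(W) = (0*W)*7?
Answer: -45326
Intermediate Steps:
I(W) = 0 (I(W) = 0*7 = 0)
I(-91) + (-22778 - 1*22548) = 0 + (-22778 - 1*22548) = 0 + (-22778 - 22548) = 0 - 45326 = -45326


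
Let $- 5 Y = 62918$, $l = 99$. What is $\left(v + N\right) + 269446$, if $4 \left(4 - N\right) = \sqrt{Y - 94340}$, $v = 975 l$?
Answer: $365975 - \frac{3 i \sqrt{297010}}{20} \approx 3.6598 \cdot 10^{5} - 81.748 i$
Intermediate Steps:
$Y = - \frac{62918}{5}$ ($Y = \left(- \frac{1}{5}\right) 62918 = - \frac{62918}{5} \approx -12584.0$)
$v = 96525$ ($v = 975 \cdot 99 = 96525$)
$N = 4 - \frac{3 i \sqrt{297010}}{20}$ ($N = 4 - \frac{\sqrt{- \frac{62918}{5} - 94340}}{4} = 4 - \frac{\sqrt{- \frac{534618}{5}}}{4} = 4 - \frac{\frac{3}{5} i \sqrt{297010}}{4} = 4 - \frac{3 i \sqrt{297010}}{20} \approx 4.0 - 81.748 i$)
$\left(v + N\right) + 269446 = \left(96525 + \left(4 - \frac{3 i \sqrt{297010}}{20}\right)\right) + 269446 = \left(96529 - \frac{3 i \sqrt{297010}}{20}\right) + 269446 = 365975 - \frac{3 i \sqrt{297010}}{20}$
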